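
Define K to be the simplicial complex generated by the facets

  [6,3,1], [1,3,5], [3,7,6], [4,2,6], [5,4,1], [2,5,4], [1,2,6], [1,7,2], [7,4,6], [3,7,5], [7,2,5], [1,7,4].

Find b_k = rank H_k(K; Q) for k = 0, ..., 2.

K has 7 vertices, 18 edges, 12 triangles.
rank ∂_0 = 0, rank ∂_1 = 6 ⇒ b_0 = 7 − 0 − 6 = 1; all invariant factors of ∂_1 are 1 so no torsion. So H_0 ≅ Z.
rank ∂_1 = 6, rank ∂_2 = 12 ⇒ b_1 = 18 − 6 − 12 = 0; ∂_2 has invariant factor(s) [2] giving torsion. So H_1 ≅ Z/2Z.
rank ∂_2 = 12, rank ∂_3 = 0 ⇒ b_2 = 12 − 12 − 0 = 0. So H_2 ≅ 0.

b_0 = 1, b_1 = 0, b_2 = 0.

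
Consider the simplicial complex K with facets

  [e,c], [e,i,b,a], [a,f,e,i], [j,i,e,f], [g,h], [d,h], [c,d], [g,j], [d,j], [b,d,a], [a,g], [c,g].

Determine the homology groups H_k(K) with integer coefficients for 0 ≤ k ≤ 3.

Order the vertices as a < b < c < d < e < f < g < h < i < j. Listing each simplex with vertices in this order, K has dimension 3 with simplices:

  0-simplices (10): a, b, c, d, e, f, g, h, i, j
  1-simplices (22): ab, ad, ae, af, ag, ai, bd, be, bi, cd, ce, cg, dh, dj, ef, ei, ej, fi, fj, gh, gj, ij
  2-simplices (11): abd, abe, abi, aef, aei, afi, bei, efi, efj, eij, fij
  3-simplices (3): abei, aefi, efij

giving chain groups C_0 ≅ Z^10, C_1 ≅ Z^22, C_2 ≅ Z^11, C_3 ≅ Z^3.

The boundary map ∂_1: C_1 → C_0 sends each edge [p,q] (with p < q) to q − p. For instance
  ∂ae = e − a.
This gives a 10×22 integer matrix of rank 9; reducing to Smith normal form yields diagonal entries (1,1,1,1,1,1,1,1,1).

The boundary map ∂_2: C_2 → C_1 acts by ∂[p,q,r] = [q,r] − [p,r] + [p,q]. For instance
  ∂abe = be − ae + ab,
  ∂aei = ei − ai + ae.
The 22×11 boundary matrix has rank 8 and Smith normal form diag(1,1,1,1,1,1,1,1).

∂_3: C_3 → C_2 sends each 3-simplex σ to the alternating sum Σ_i (−1)^i (σ with its i-th vertex removed). For instance
  ∂abei = bei − aei + abi − abe,
  ∂aefi = efi − afi + aei − aef.
The 11×3 boundary matrix has rank 3 and Smith normal form diag(1,1,1).

Reading off H_k = ker ∂_k / im ∂_{k+1}:

  H_0: rank C_0 − rank ∂_1 = 10 − 9 = 1, and the invariant factors of ∂_1 are all 1, so H_0 = Z.
  H_1: rank ker ∂_1 − rank ∂_2 = (22 − 9) − 8 = 5, and the invariant factors of ∂_2 are all 1, so H_1 = Z^5.
  H_2: rank ker ∂_2 − rank ∂_3 = (11 − 8) − 3 = 0, and the invariant factors of ∂_3 are all 1, so H_2 = 0.
  H_3: rank ker ∂_3 − rank ∂_4 = (3 − 3) − 0 = 0, and there is no ∂_4, so H_3 = 0.

As a check, the Euler characteristic is 10 − 22 + 11 − 3 = -4, which agrees with 1 − 5 + 0 − 0 = -4.

H_0 = Z,  H_1 = Z^5,  H_2 = 0,  H_3 = 0.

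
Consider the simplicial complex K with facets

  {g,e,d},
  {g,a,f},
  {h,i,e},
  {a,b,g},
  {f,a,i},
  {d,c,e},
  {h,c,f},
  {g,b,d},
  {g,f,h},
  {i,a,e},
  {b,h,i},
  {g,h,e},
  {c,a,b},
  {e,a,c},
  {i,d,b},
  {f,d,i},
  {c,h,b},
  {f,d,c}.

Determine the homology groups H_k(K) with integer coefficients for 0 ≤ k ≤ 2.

Order the vertices as a < b < c < d < e < f < g < h < i. Listing each simplex with vertices in this order, K has dimension 2 with simplices:

  0-simplices (9): a, b, c, d, e, f, g, h, i
  1-simplices (27): ab, ac, ae, af, ag, ai, bc, bd, bg, bh, bi, cd, ce, cf, ch, de, df, dg, di, eg, eh, ei, fg, fh, fi, gh, hi
  2-simplices (18): abc, abg, ace, aei, afg, afi, bch, bdg, bdi, bhi, cde, cdf, cfh, deg, dfi, egh, ehi, fgh

so the chain groups are C_0 ≅ Z^9, C_1 ≅ Z^27, C_2 ≅ Z^18.

∂_1: C_1 → C_0 sends each edge [p,q] (with p < q) to q − p.
The 9×27 boundary matrix has rank 8 and Smith normal form diag(1,1,1,1,1,1,1,1).

∂_2: C_2 → C_1 sends each 2-simplex [p,q,r] to [q,r] − [p,r] + [p,q]. For instance
  ∂afg = fg − ag + af,
  ∂bdg = dg − bg + bd.
As a 27×18 matrix over Z this has rank 17, with invariant factors (1,1,1,1,1,1,1,1,1,1,1,1,1,1,1,1,1).

Computing H_k = (kernel of ∂_k) / (image of ∂_{k+1}):

  H_0: rank C_0 − rank ∂_1 = 9 − 8 = 1, and the invariant factors of ∂_1 are all 1, so H_0 = Z.
  H_1: rank ker ∂_1 − rank ∂_2 = (27 − 8) − 17 = 2, and the invariant factors of ∂_2 are all 1, so H_1 = Z^2.
  H_2: rank ker ∂_2 − rank ∂_3 = (18 − 17) − 0 = 1, and there is no ∂_3, so H_2 = Z.

(K is a triangulation of the torus T^2.)

H_0 = Z,  H_1 = Z^2,  H_2 = Z.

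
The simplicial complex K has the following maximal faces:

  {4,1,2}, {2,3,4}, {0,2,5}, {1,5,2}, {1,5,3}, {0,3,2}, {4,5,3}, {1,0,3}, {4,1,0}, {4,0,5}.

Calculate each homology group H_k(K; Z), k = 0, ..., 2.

H_0 ≅ Z,  H_1 ≅ Z/2,  H_2 = 0.

Order the vertices as 0 < 1 < 2 < 3 < 4 < 5. Listing each simplex with vertices in this order, K has dimension 2 with simplices:

  0-simplices (6): [0], [1], [2], [3], [4], [5]
  1-simplices (15): [0,1], [0,2], [0,3], [0,4], [0,5], [1,2], [1,3], [1,4], [1,5], [2,3], [2,4], [2,5], [3,4], [3,5], [4,5]
  2-simplices (10): [0,1,3], [0,1,4], [0,2,3], [0,2,5], [0,4,5], [1,2,4], [1,2,5], [1,3,5], [2,3,4], [3,4,5]

Hence C_0 ≅ Z^6, C_1 ≅ Z^15, C_2 ≅ Z^10.

∂_1: C_1 → C_0 is given by ∂[p,q] = [q] − [p]. For instance
  ∂[3,5] = [5] − [3].
As a 6×15 matrix over Z this has rank 5, with invariant factors (1,1,1,1,1).

Boundary ∂_2: C_2 → C_1 maps a triangle to the signed sum of its edges. For instance
  ∂[0,2,5] = [2,5] − [0,5] + [0,2],
  ∂[1,2,5] = [2,5] − [1,5] + [1,2].
The 15×10 boundary matrix has rank 10 and Smith normal form diag(1,1,1,1,1,1,1,1,1,2).

Computing H_k = (kernel of ∂_k) / (image of ∂_{k+1}):

  H_0: rank C_0 − rank ∂_1 = 6 − 5 = 1, and the invariant factors of ∂_1 are all 1, so H_0 = Z.
  H_1: rank ker ∂_1 − rank ∂_2 = (15 − 5) − 10 = 0, and ∂_2 has invariant factor 2 > 1, so H_1 = Z/2.
  H_2: rank ker ∂_2 − rank ∂_3 = (10 − 10) − 0 = 0, and there is no ∂_3, so H_2 = 0.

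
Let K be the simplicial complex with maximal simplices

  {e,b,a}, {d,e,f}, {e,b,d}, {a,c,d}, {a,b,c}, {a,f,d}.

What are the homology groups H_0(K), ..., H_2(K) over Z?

Take the total order a < b < c < d < e < f on the vertex set. Then K (dimension 2) consists of the simplices:

  0-simplices (6): a, b, c, d, e, f
  1-simplices (12): ab, ac, ad, ae, af, bc, bd, be, cd, de, df, ef
  2-simplices (6): abc, abe, acd, adf, bde, def

so the chain groups are C_0 ≅ Z^6, C_1 ≅ Z^12, C_2 ≅ Z^6.

The boundary map ∂_1: C_1 → C_0 sends each edge [p,q] (with p < q) to q − p. For instance
  ∂de = e − d.
As a 6×12 matrix over Z this has rank 5, with invariant factors (1,1,1,1,1).

The boundary map ∂_2: C_2 → C_1 sends each 2-simplex [p,q,r] to [q,r] − [p,r] + [p,q]. For instance
  ∂acd = cd − ad + ac,
  ∂def = ef − df + de.
The 12×6 boundary matrix has rank 6 and Smith normal form diag(1,1,1,1,1,1).

Reading off H_k = ker ∂_k / im ∂_{k+1}:

  H_0: rank C_0 − rank ∂_1 = 6 − 5 = 1, and the invariant factors of ∂_1 are all 1, so H_0 = Z.
  H_1: rank ker ∂_1 − rank ∂_2 = (12 − 5) − 6 = 1, and the invariant factors of ∂_2 are all 1, so H_1 = Z.
  H_2: rank ker ∂_2 − rank ∂_3 = (6 − 6) − 0 = 0, and there is no ∂_3, so H_2 = 0.

H_0 ≅ Z,  H_1 ≅ Z,  H_2 = 0.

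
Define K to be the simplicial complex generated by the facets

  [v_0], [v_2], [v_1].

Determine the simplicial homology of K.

H_0 = Z^3.

Fix the vertex order v_0 < v_1 < v_2 and write every simplex with vertices in increasing order. Then dim K = 0 and the simplices of K are:

  0-simplices (3): [v_0], [v_1], [v_2]

Hence C_0 ≅ Z^3.

Now H_k = ker ∂_k / im ∂_{k+1}, so:

  H_0: rank C_0 − rank ∂_1 = 3 − 0 = 3, and there is no ∂_1, so H_0 ≅ Z^3.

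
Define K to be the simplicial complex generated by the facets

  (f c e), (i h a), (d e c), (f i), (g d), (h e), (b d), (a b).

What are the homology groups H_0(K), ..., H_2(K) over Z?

H_0 ≅ Z,  H_1 ≅ Z^2,  H_2 = 0.

We work with the vertex ordering a < b < c < d < e < f < g < h < i. The simplices of K, each written with vertices in increasing order, are:

  0-simplices (9): a, b, c, d, e, f, g, h, i
  1-simplices (13): ab, ah, ai, bd, cd, ce, cf, de, dg, ef, eh, fi, hi
  2-simplices (3): ahi, cde, cef

Hence C_0 ≅ Z^9, C_1 ≅ Z^13, C_2 ≅ Z^3.

∂_1: C_1 → C_0 sends each edge [p,q] (with p < q) to q − p. For instance
  ∂cf = f − c.
As a 9×13 matrix over Z this has rank 8, with invariant factors (1,1,1,1,1,1,1,1).

Boundary ∂_2: C_2 → C_1 sends each 2-simplex [p,q,r] to [q,r] − [p,r] + [p,q]. For instance
  ∂cde = de − ce + cd,
  ∂ahi = hi − ai + ah.
As a 13×3 matrix over Z this has rank 3, with invariant factors (1,1,1).

Computing H_k = (kernel of ∂_k) / (image of ∂_{k+1}):

  H_0: rank C_0 − rank ∂_1 = 9 − 8 = 1, and the invariant factors of ∂_1 are all 1, so H_0 ≅ Z.
  H_1: rank ker ∂_1 − rank ∂_2 = (13 − 8) − 3 = 2, and the invariant factors of ∂_2 are all 1, so H_1 ≅ Z^2.
  H_2: rank ker ∂_2 − rank ∂_3 = (3 − 3) − 0 = 0, and there is no ∂_3, so H_2 ≅ 0.

As a check, the Euler characteristic is 9 − 13 + 3 = -1, which agrees with 1 − 2 + 0 = -1.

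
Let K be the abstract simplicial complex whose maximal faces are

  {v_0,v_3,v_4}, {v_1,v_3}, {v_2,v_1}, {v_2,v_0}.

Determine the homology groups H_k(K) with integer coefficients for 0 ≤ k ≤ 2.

Take the total order v_0 < v_1 < v_2 < v_3 < v_4 on the vertex set. Then K (dimension 2) consists of the simplices:

  0-simplices (5): [v_0], [v_1], [v_2], [v_3], [v_4]
  1-simplices (6): [v_0,v_2], [v_0,v_3], [v_0,v_4], [v_1,v_2], [v_1,v_3], [v_3,v_4]
  2-simplices (1): [v_0,v_3,v_4]

so the chain groups are C_0 ≅ Z^5, C_1 ≅ Z^6, C_2 ≅ Z^1.

Boundary ∂_1: C_1 → C_0 maps an edge to its endpoints' difference, ∂[p,q] = q − p. For instance
  ∂[v_0,v_2] = [v_2] − [v_0].
The resulting 5×6 matrix has rank 4, and its Smith normal form has invariant factors (1,1,1,1).

Boundary ∂_2: C_2 → C_1 maps a triangle to the signed sum of its edges. For instance
  ∂[v_0,v_3,v_4] = [v_3,v_4] − [v_0,v_4] + [v_0,v_3].
The resulting 6×1 matrix has rank 1, and its Smith normal form has invariant factors (1).

From H_k ≅ ker(∂_k) / im(∂_{k+1}) we obtain:

  H_0: rank C_0 − rank ∂_1 = 5 − 4 = 1, and the invariant factors of ∂_1 are all 1, so H_0 = Z.
  H_1: rank ker ∂_1 − rank ∂_2 = (6 − 4) − 1 = 1, and the invariant factors of ∂_2 are all 1, so H_1 = Z.
  H_2: rank ker ∂_2 − rank ∂_3 = (1 − 1) − 0 = 0, and there is no ∂_3, so H_2 = 0.

H_0 ≅ Z,  H_1 ≅ Z,  H_2 = 0.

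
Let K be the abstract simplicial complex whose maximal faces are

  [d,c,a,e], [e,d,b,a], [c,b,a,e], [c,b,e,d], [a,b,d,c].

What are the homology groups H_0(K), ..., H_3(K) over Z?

We work with the vertex ordering a < b < c < d < e. The simplices of K, each written with vertices in increasing order, are:

  0-simplices (5): a, b, c, d, e
  1-simplices (10): ab, ac, ad, ae, bc, bd, be, cd, ce, de
  2-simplices (10): abc, abd, abe, acd, ace, ade, bcd, bce, bde, cde
  3-simplices (5): abcd, abce, abde, acde, bcde

so the chain groups are C_0 ≅ Z^5, C_1 ≅ Z^10, C_2 ≅ Z^10, C_3 ≅ Z^5.

∂_1: C_1 → C_0 maps an edge to its endpoints' difference, ∂[p,q] = q − p.
As a 5×10 matrix over Z this has rank 4, with invariant factors (1,1,1,1).

Boundary ∂_2: C_2 → C_1 maps a triangle to the signed sum of its edges. For instance
  ∂cde = de − ce + cd,
  ∂bce = ce − be + bc.
As a 10×10 matrix over Z this has rank 6, with invariant factors (1,1,1,1,1,1).

The boundary map ∂_3: C_3 → C_2 sends each 3-simplex σ to the alternating sum Σ_i (−1)^i (σ with its i-th vertex removed). For instance
  ∂bcde = cde − bde + bce − bcd,
  ∂abde = bde − ade + abe − abd.
The 10×5 boundary matrix has rank 4 and Smith normal form diag(1,1,1,1).

From H_k ≅ ker(∂_k) / im(∂_{k+1}) we obtain:

  H_0: rank C_0 − rank ∂_1 = 5 − 4 = 1, and the invariant factors of ∂_1 are all 1, so H_0 ≅ Z.
  H_1: rank ker ∂_1 − rank ∂_2 = (10 − 4) − 6 = 0, and the invariant factors of ∂_2 are all 1, so H_1 ≅ 0.
  H_2: rank ker ∂_2 − rank ∂_3 = (10 − 6) − 4 = 0, and the invariant factors of ∂_3 are all 1, so H_2 ≅ 0.
  H_3: rank ker ∂_3 − rank ∂_4 = (5 − 4) − 0 = 1, and there is no ∂_4, so H_3 ≅ Z.

H_0 = Z,  H_1 = 0,  H_2 = 0,  H_3 = Z.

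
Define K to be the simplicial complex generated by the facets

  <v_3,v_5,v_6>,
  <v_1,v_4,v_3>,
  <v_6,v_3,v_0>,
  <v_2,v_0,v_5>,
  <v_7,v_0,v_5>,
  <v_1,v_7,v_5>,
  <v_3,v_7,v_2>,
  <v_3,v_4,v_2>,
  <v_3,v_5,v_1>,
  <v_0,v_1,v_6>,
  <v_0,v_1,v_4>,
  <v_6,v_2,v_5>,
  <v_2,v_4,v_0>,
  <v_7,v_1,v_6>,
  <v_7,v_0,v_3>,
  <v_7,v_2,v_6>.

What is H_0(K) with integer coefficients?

H_0 = Z.

Order the vertices as v_0 < v_1 < v_2 < v_3 < v_4 < v_5 < v_6 < v_7. Listing each simplex with vertices in this order, K has dimension 2 with simplices:

  0-simplices (8): [v_0], [v_1], [v_2], [v_3], [v_4], [v_5], [v_6], [v_7]
  1-simplices (24): (24 of them)
  2-simplices (16): (16 of them)

Hence C_0 ≅ Z^8, C_1 ≅ Z^24, C_2 ≅ Z^16.

Boundary ∂_1: C_1 → C_0 maps an edge to its endpoints' difference, ∂[p,q] = q − p. For instance
  ∂[v_2,v_7] = [v_7] − [v_2].
The resulting 8×24 matrix has rank 7, and its Smith normal form has invariant factors (1,1,1,1,1,1,1).

The boundary map ∂_2: C_2 → C_1 sends each 2-simplex [p,q,r] to [q,r] − [p,r] + [p,q]. For instance
  ∂[v_1,v_3,v_4] = [v_3,v_4] − [v_1,v_4] + [v_1,v_3],
  ∂[v_0,v_3,v_7] = [v_3,v_7] − [v_0,v_7] + [v_0,v_3].
As a 24×16 matrix over Z this has rank 15, with invariant factors (1,1,1,1,1,1,1,1,1,1,1,1,1,1,1).

Computing H_k = (kernel of ∂_k) / (image of ∂_{k+1}):

  H_0: rank C_0 − rank ∂_1 = 8 − 7 = 1, and the invariant factors of ∂_1 are all 1, so H_0 = Z.

(K is a triangulation of the torus T^2.)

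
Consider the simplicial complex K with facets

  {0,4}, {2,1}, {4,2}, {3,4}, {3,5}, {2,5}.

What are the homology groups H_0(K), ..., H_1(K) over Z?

Fix the vertex order 0 < 1 < 2 < 3 < 4 < 5 and write every simplex with vertices in increasing order. Then dim K = 1 and the simplices of K are:

  0-simplices (6): [0], [1], [2], [3], [4], [5]
  1-simplices (6): [0,4], [1,2], [2,4], [2,5], [3,4], [3,5]

Hence C_0 ≅ Z^6, C_1 ≅ Z^6.

The boundary map ∂_1: C_1 → C_0 maps an edge to its endpoints' difference, ∂[p,q] = q − p. For instance
  ∂[0,4] = [4] − [0].
The 6×6 boundary matrix has rank 5 and Smith normal form diag(1,1,1,1,1).

From H_k ≅ ker(∂_k) / im(∂_{k+1}) we obtain:

  H_0: rank C_0 − rank ∂_1 = 6 − 5 = 1, and the invariant factors of ∂_1 are all 1, so H_0 = Z.
  H_1: rank ker ∂_1 − rank ∂_2 = (6 − 5) − 0 = 1, and there is no ∂_2, so H_1 = Z.

H_0 ≅ Z,  H_1 ≅ Z.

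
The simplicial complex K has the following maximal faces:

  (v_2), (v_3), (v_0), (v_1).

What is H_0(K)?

Fix the vertex order v_0 < v_1 < v_2 < v_3 and write every simplex with vertices in increasing order. Then dim K = 0 and the simplices of K are:

  0-simplices (4): [v_0], [v_1], [v_2], [v_3]

giving chain groups C_0 ≅ Z^4.

Now H_k = ker ∂_k / im ∂_{k+1}, so:

  H_0: rank C_0 − rank ∂_1 = 4 − 0 = 4, and there is no ∂_1, so H_0 ≅ Z^4.

H_0 ≅ Z^4.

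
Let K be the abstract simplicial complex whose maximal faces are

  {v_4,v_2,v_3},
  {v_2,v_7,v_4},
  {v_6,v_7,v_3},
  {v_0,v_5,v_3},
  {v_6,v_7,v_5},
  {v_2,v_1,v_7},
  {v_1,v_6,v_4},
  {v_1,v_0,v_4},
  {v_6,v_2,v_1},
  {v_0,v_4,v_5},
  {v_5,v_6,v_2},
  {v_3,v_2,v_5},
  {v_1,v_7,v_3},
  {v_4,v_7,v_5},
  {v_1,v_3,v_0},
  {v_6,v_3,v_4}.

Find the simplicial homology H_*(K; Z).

H_0 ≅ Z,  H_1 ≅ Z^2,  H_2 ≅ Z.

Take the total order v_0 < v_1 < v_2 < v_3 < v_4 < v_5 < v_6 < v_7 on the vertex set. Then K (dimension 2) consists of the simplices:

  0-simplices (8): [v_0], [v_1], [v_2], [v_3], [v_4], [v_5], [v_6], [v_7]
  1-simplices (24): (24 of them)
  2-simplices (16): (16 of them)

so the chain groups are C_0 ≅ Z^8, C_1 ≅ Z^24, C_2 ≅ Z^16.

The boundary map ∂_1: C_1 → C_0 sends each edge [p,q] (with p < q) to q − p.
The 8×24 boundary matrix has rank 7 and Smith normal form diag(1,1,1,1,1,1,1).

The boundary map ∂_2: C_2 → C_1 sends each 2-simplex [p,q,r] to [q,r] − [p,r] + [p,q]. For instance
  ∂[v_0,v_3,v_5] = [v_3,v_5] − [v_0,v_5] + [v_0,v_3],
  ∂[v_5,v_6,v_7] = [v_6,v_7] − [v_5,v_7] + [v_5,v_6].
The 24×16 boundary matrix has rank 15 and Smith normal form diag(1,1,1,1,1,1,1,1,1,1,1,1,1,1,1).

Reading off H_k = ker ∂_k / im ∂_{k+1}:

  H_0: rank C_0 − rank ∂_1 = 8 − 7 = 1, and the invariant factors of ∂_1 are all 1, so H_0 = Z.
  H_1: rank ker ∂_1 − rank ∂_2 = (24 − 7) − 15 = 2, and the invariant factors of ∂_2 are all 1, so H_1 = Z^2.
  H_2: rank ker ∂_2 − rank ∂_3 = (16 − 15) − 0 = 1, and there is no ∂_3, so H_2 = Z.

As a check, the Euler characteristic is 8 − 24 + 16 = 0, which agrees with 1 − 2 + 1 = 0.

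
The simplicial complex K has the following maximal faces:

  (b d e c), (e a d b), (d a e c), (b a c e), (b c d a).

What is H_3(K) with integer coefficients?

Order the vertices as a < b < c < d < e. Listing each simplex with vertices in this order, K has dimension 3 with simplices:

  0-simplices (5): a, b, c, d, e
  1-simplices (10): ab, ac, ad, ae, bc, bd, be, cd, ce, de
  2-simplices (10): abc, abd, abe, acd, ace, ade, bcd, bce, bde, cde
  3-simplices (5): abcd, abce, abde, acde, bcde

Hence C_0 ≅ Z^5, C_1 ≅ Z^10, C_2 ≅ Z^10, C_3 ≅ Z^5.

Boundary ∂_1: C_1 → C_0 sends each edge [p,q] (with p < q) to q − p.
The resulting 5×10 matrix has rank 4, and its Smith normal form has invariant factors (1,1,1,1).

The boundary map ∂_2: C_2 → C_1 sends each 2-simplex [p,q,r] to [q,r] − [p,r] + [p,q]. For instance
  ∂abc = bc − ac + ab,
  ∂bce = ce − be + bc.
As a 10×10 matrix over Z this has rank 6, with invariant factors (1,1,1,1,1,1).

Boundary ∂_3: C_3 → C_2 sends each 3-simplex σ to the alternating sum Σ_i (−1)^i (σ with its i-th vertex removed). For instance
  ∂bcde = cde − bde + bce − bcd,
  ∂abcd = bcd − acd + abd − abc.
The 10×5 boundary matrix has rank 4 and Smith normal form diag(1,1,1,1).

Reading off H_k = ker ∂_k / im ∂_{k+1}:

  H_3: rank ker ∂_3 − rank ∂_4 = (5 − 4) − 0 = 1, and there is no ∂_4, so H_3 ≅ Z.

H_3 = Z.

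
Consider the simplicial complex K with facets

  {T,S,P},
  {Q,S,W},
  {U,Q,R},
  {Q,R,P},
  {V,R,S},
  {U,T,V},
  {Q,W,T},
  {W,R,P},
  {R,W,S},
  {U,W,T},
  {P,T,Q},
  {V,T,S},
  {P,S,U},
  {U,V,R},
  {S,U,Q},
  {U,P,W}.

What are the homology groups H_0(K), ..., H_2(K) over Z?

H_0 ≅ Z,  H_1 ≅ Z^2,  H_2 ≅ Z.

Take the total order P < Q < R < S < T < U < V < W on the vertex set. Then K (dimension 2) consists of the simplices:

  0-simplices (8): P, Q, R, S, T, U, V, W
  1-simplices (24): PQ, PR, PS, PT, PU, PW, QR, QS, QT, QU, QW, RS, RU, RV, RW, ST, SU, SV, SW, TU, TV, TW, UV, UW
  2-simplices (16): PQR, PQT, PRW, PST, PSU, PUW, QRU, QSU, QSW, QTW, RSV, RSW, RUV, STV, TUV, TUW

so the chain groups are C_0 ≅ Z^8, C_1 ≅ Z^24, C_2 ≅ Z^16.

Boundary ∂_1: C_1 → C_0 sends each edge [p,q] (with p < q) to q − p. For instance
  ∂RW = W − R.
The resulting 8×24 matrix has rank 7, and its Smith normal form has invariant factors (1,1,1,1,1,1,1).

Boundary ∂_2: C_2 → C_1 sends each 2-simplex [p,q,r] to [q,r] − [p,r] + [p,q]. For instance
  ∂TUV = UV − TV + TU,
  ∂QRU = RU − QU + QR.
The 24×16 boundary matrix has rank 15 and Smith normal form diag(1,1,1,1,1,1,1,1,1,1,1,1,1,1,1).

Computing H_k = (kernel of ∂_k) / (image of ∂_{k+1}):

  H_0: rank C_0 − rank ∂_1 = 8 − 7 = 1, and the invariant factors of ∂_1 are all 1, so H_0 = Z.
  H_1: rank ker ∂_1 − rank ∂_2 = (24 − 7) − 15 = 2, and the invariant factors of ∂_2 are all 1, so H_1 = Z^2.
  H_2: rank ker ∂_2 − rank ∂_3 = (16 − 15) − 0 = 1, and there is no ∂_3, so H_2 = Z.

(K is a triangulation of the torus T^2.)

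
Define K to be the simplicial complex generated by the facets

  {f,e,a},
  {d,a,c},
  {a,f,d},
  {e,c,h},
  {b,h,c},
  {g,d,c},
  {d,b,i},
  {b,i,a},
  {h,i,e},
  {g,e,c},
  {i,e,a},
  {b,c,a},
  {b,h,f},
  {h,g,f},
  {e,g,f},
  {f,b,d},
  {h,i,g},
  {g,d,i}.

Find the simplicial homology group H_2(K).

K has 9 vertices, 27 edges, 18 triangles.
rank ∂_2 = 18, rank ∂_3 = 0 ⇒ b_2 = 18 − 18 − 0 = 0. So H_2 ≅ 0.

H_2 = 0.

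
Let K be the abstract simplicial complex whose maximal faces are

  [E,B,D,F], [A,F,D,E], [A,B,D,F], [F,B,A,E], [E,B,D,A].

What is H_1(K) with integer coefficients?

H_1 = 0.

We work with the vertex ordering A < B < D < E < F. The simplices of K, each written with vertices in increasing order, are:

  0-simplices (5): A, B, D, E, F
  1-simplices (10): AB, AD, AE, AF, BD, BE, BF, DE, DF, EF
  2-simplices (10): ABD, ABE, ABF, ADE, ADF, AEF, BDE, BDF, BEF, DEF
  3-simplices (5): ABDE, ABDF, ABEF, ADEF, BDEF

giving chain groups C_0 ≅ Z^5, C_1 ≅ Z^10, C_2 ≅ Z^10, C_3 ≅ Z^5.

∂_1: C_1 → C_0 is given by ∂[p,q] = [q] − [p]. For instance
  ∂BD = D − B.
The resulting 5×10 matrix has rank 4, and its Smith normal form has invariant factors (1,1,1,1).

The boundary map ∂_2: C_2 → C_1 acts by ∂[p,q,r] = [q,r] − [p,r] + [p,q]. For instance
  ∂BDF = DF − BF + BD,
  ∂ABF = BF − AF + AB.
This gives a 10×10 integer matrix of rank 6; reducing to Smith normal form yields diagonal entries (1,1,1,1,1,1).

∂_3: C_3 → C_2 sends each 3-simplex σ to the alternating sum Σ_i (−1)^i (σ with its i-th vertex removed). For instance
  ∂ABEF = BEF − AEF + ABF − ABE,
  ∂ABDF = BDF − ADF + ABF − ABD.
As a 10×5 matrix over Z this has rank 4, with invariant factors (1,1,1,1).

Computing H_k = (kernel of ∂_k) / (image of ∂_{k+1}):

  H_1: rank ker ∂_1 − rank ∂_2 = (10 − 4) − 6 = 0, and the invariant factors of ∂_2 are all 1, so H_1 ≅ 0.

(K is a triangulation of the 3-sphere S^3.)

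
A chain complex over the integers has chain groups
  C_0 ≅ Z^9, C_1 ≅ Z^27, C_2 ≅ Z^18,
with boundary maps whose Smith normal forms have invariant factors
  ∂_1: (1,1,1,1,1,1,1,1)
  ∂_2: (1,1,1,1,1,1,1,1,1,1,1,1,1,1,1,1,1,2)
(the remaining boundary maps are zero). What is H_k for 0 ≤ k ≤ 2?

H_0: b_0 = 9 − 0 − 8 = 1; torsion from ∂_1 factors > 1: none. So H_0 = Z.
H_1: b_1 = 27 − 8 − 18 = 1; torsion from ∂_2 factors > 1: [2]. So H_1 = Z ⊕ Z_2.
H_2: b_2 = 18 − 18 − 0 = 0; torsion from ∂_3 factors > 1: none. So H_2 = 0.

H_0 = Z,  H_1 = Z ⊕ Z_2,  H_2 = 0.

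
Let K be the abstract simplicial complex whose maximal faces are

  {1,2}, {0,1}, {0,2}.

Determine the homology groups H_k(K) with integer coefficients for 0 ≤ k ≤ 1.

Take the total order 0 < 1 < 2 on the vertex set. Then K (dimension 1) consists of the simplices:

  0-simplices (3): [0], [1], [2]
  1-simplices (3): [0,1], [0,2], [1,2]

so the chain groups are C_0 ≅ Z^3, C_1 ≅ Z^3.

Boundary ∂_1: C_1 → C_0 is given by ∂[p,q] = [q] − [p].
The 3×3 boundary matrix has rank 2 and Smith normal form diag(1,1).

Computing H_k = (kernel of ∂_k) / (image of ∂_{k+1}):

  H_0: rank C_0 − rank ∂_1 = 3 − 2 = 1, and the invariant factors of ∂_1 are all 1, so H_0 = Z.
  H_1: rank ker ∂_1 − rank ∂_2 = (3 − 2) − 0 = 1, and there is no ∂_2, so H_1 = Z.

As a check, the Euler characteristic is 3 − 3 = 0, which agrees with 1 − 1 = 0.

H_0 = Z,  H_1 = Z.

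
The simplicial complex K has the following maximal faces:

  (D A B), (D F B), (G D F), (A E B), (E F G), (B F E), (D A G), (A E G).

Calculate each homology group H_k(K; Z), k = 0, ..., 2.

H_0 ≅ Z,  H_1 = 0,  H_2 ≅ Z.

Order the vertices as A < B < D < E < F < G. Listing each simplex with vertices in this order, K has dimension 2 with simplices:

  0-simplices (6): A, B, D, E, F, G
  1-simplices (12): AB, AD, AE, AG, BD, BE, BF, DF, DG, EF, EG, FG
  2-simplices (8): ABD, ABE, ADG, AEG, BDF, BEF, DFG, EFG

Hence C_0 ≅ Z^6, C_1 ≅ Z^12, C_2 ≅ Z^8.

Boundary ∂_1: C_1 → C_0 maps an edge to its endpoints' difference, ∂[p,q] = q − p. For instance
  ∂AG = G − A.
This gives a 6×12 integer matrix of rank 5; reducing to Smith normal form yields diagonal entries (1,1,1,1,1).

Boundary ∂_2: C_2 → C_1 acts by ∂[p,q,r] = [q,r] − [p,r] + [p,q]. For instance
  ∂EFG = FG − EG + EF,
  ∂BDF = DF − BF + BD.
This gives a 12×8 integer matrix of rank 7; reducing to Smith normal form yields diagonal entries (1,1,1,1,1,1,1).

From H_k ≅ ker(∂_k) / im(∂_{k+1}) we obtain:

  H_0: rank C_0 − rank ∂_1 = 6 − 5 = 1, and the invariant factors of ∂_1 are all 1, so H_0 = Z.
  H_1: rank ker ∂_1 − rank ∂_2 = (12 − 5) − 7 = 0, and the invariant factors of ∂_2 are all 1, so H_1 = 0.
  H_2: rank ker ∂_2 − rank ∂_3 = (8 − 7) − 0 = 1, and there is no ∂_3, so H_2 = Z.

As a check, the Euler characteristic is 6 − 12 + 8 = 2, which agrees with 1 − 0 + 1 = 2.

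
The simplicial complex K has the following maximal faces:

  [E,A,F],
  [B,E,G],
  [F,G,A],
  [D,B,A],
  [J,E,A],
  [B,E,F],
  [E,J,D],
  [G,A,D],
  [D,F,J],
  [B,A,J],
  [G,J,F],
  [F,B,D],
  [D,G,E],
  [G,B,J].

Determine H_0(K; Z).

H_0 = Z.

K has 7 vertices, 21 edges, 14 triangles.
rank ∂_0 = 0, rank ∂_1 = 6 ⇒ b_0 = 7 − 0 − 6 = 1; all invariant factors of ∂_1 are 1 so no torsion. So H_0 ≅ Z.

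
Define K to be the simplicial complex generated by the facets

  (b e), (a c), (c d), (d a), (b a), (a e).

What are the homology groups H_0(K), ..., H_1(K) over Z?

Order the vertices as a < b < c < d < e. Listing each simplex with vertices in this order, K has dimension 1 with simplices:

  0-simplices (5): a, b, c, d, e
  1-simplices (6): ab, ac, ad, ae, be, cd

so the chain groups are C_0 ≅ Z^5, C_1 ≅ Z^6.

∂_1: C_1 → C_0 sends each edge [p,q] (with p < q) to q − p.
The resulting 5×6 matrix has rank 4, and its Smith normal form has invariant factors (1,1,1,1).

Now H_k = ker ∂_k / im ∂_{k+1}, so:

  H_0: rank C_0 − rank ∂_1 = 5 − 4 = 1, and the invariant factors of ∂_1 are all 1, so H_0 ≅ Z.
  H_1: rank ker ∂_1 − rank ∂_2 = (6 − 4) − 0 = 2, and there is no ∂_2, so H_1 ≅ Z^2.

H_0 ≅ Z,  H_1 ≅ Z^2.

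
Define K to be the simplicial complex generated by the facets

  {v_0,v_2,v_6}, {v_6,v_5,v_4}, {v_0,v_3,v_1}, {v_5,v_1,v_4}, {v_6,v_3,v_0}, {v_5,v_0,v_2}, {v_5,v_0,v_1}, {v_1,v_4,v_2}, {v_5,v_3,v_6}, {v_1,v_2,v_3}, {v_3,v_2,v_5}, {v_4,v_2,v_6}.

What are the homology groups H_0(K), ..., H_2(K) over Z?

H_0 ≅ Z,  H_1 ≅ Z/2Z,  H_2 = 0.

Take the total order v_0 < v_1 < v_2 < v_3 < v_4 < v_5 < v_6 on the vertex set. Then K (dimension 2) consists of the simplices:

  0-simplices (7): [v_0], [v_1], [v_2], [v_3], [v_4], [v_5], [v_6]
  1-simplices (18): (18 of them)
  2-simplices (12): (12 of them)

Hence C_0 ≅ Z^7, C_1 ≅ Z^18, C_2 ≅ Z^12.

Boundary ∂_1: C_1 → C_0 maps an edge to its endpoints' difference, ∂[p,q] = q − p. For instance
  ∂[v_5,v_6] = [v_6] − [v_5].
This gives a 7×18 integer matrix of rank 6; reducing to Smith normal form yields diagonal entries (1,1,1,1,1,1).

The boundary map ∂_2: C_2 → C_1 acts by ∂[p,q,r] = [q,r] − [p,r] + [p,q]. For instance
  ∂[v_1,v_2,v_4] = [v_2,v_4] − [v_1,v_4] + [v_1,v_2],
  ∂[v_0,v_2,v_6] = [v_2,v_6] − [v_0,v_6] + [v_0,v_2].
The resulting 18×12 matrix has rank 12, and its Smith normal form has invariant factors (1,1,1,1,1,1,1,1,1,1,1,2).

Reading off H_k = ker ∂_k / im ∂_{k+1}:

  H_0: rank C_0 − rank ∂_1 = 7 − 6 = 1, and the invariant factors of ∂_1 are all 1, so H_0 = Z.
  H_1: rank ker ∂_1 − rank ∂_2 = (18 − 6) − 12 = 0, and ∂_2 has invariant factor 2 > 1, so H_1 = Z/2Z.
  H_2: rank ker ∂_2 − rank ∂_3 = (12 − 12) − 0 = 0, and there is no ∂_3, so H_2 = 0.

As a check, the Euler characteristic is 7 − 18 + 12 = 1, which agrees with 1 − 0 + 0 = 1.
(K is a triangulation of the real projective plane RP^2.)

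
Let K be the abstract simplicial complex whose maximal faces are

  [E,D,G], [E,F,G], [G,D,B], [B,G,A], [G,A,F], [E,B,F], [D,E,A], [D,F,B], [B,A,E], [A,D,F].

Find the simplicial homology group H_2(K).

H_2 = 0.

We work with the vertex ordering A < B < D < E < F < G. The simplices of K, each written with vertices in increasing order, are:

  0-simplices (6): A, B, D, E, F, G
  1-simplices (15): AB, AD, AE, AF, AG, BD, BE, BF, BG, DE, DF, DG, EF, EG, FG
  2-simplices (10): ABE, ABG, ADE, ADF, AFG, BDF, BDG, BEF, DEG, EFG

giving chain groups C_0 ≅ Z^6, C_1 ≅ Z^15, C_2 ≅ Z^10.

Boundary ∂_1: C_1 → C_0 is given by ∂[p,q] = [q] − [p]. For instance
  ∂AD = D − A.
As a 6×15 matrix over Z this has rank 5, with invariant factors (1,1,1,1,1).

∂_2: C_2 → C_1 maps a triangle to the signed sum of its edges. For instance
  ∂AFG = FG − AG + AF,
  ∂BDF = DF − BF + BD.
This gives a 15×10 integer matrix of rank 10; reducing to Smith normal form yields diagonal entries (1,1,1,1,1,1,1,1,1,2).

Reading off H_k = ker ∂_k / im ∂_{k+1}:

  H_2: rank ker ∂_2 − rank ∂_3 = (10 − 10) − 0 = 0, and there is no ∂_3, so H_2 ≅ 0.

(K is a triangulation of the real projective plane RP^2.)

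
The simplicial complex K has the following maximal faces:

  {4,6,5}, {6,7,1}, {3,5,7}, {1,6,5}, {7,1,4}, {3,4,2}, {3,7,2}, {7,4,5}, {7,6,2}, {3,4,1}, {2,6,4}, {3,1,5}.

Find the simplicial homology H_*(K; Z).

We work with the vertex ordering 1 < 2 < 3 < 4 < 5 < 6 < 7. The simplices of K, each written with vertices in increasing order, are:

  0-simplices (7): [1], [2], [3], [4], [5], [6], [7]
  1-simplices (18): [1,3], [1,4], [1,5], [1,6], [1,7], [2,3], [2,4], [2,6], [2,7], [3,4], [3,5], [3,7], [4,5], [4,6], [4,7], [5,6], [5,7], [6,7]
  2-simplices (12): [1,3,4], [1,3,5], [1,4,7], [1,5,6], [1,6,7], [2,3,4], [2,3,7], [2,4,6], [2,6,7], [3,5,7], [4,5,6], [4,5,7]

giving chain groups C_0 ≅ Z^7, C_1 ≅ Z^18, C_2 ≅ Z^12.

The boundary map ∂_1: C_1 → C_0 is given by ∂[p,q] = [q] − [p].
As a 7×18 matrix over Z this has rank 6, with invariant factors (1,1,1,1,1,1).

The boundary map ∂_2: C_2 → C_1 acts by ∂[p,q,r] = [q,r] − [p,r] + [p,q]. For instance
  ∂[2,3,4] = [3,4] − [2,4] + [2,3],
  ∂[1,6,7] = [6,7] − [1,7] + [1,6].
The resulting 18×12 matrix has rank 12, and its Smith normal form has invariant factors (1,1,1,1,1,1,1,1,1,1,1,2).

Now H_k = ker ∂_k / im ∂_{k+1}, so:

  H_0: rank C_0 − rank ∂_1 = 7 − 6 = 1, and the invariant factors of ∂_1 are all 1, so H_0 ≅ Z.
  H_1: rank ker ∂_1 − rank ∂_2 = (18 − 6) − 12 = 0, and ∂_2 has invariant factor 2 > 1, so H_1 ≅ Z/2Z.
  H_2: rank ker ∂_2 − rank ∂_3 = (12 − 12) − 0 = 0, and there is no ∂_3, so H_2 ≅ 0.

As a check, the Euler characteristic is 7 − 18 + 12 = 1, which agrees with 1 − 0 + 0 = 1.

H_0 ≅ Z,  H_1 ≅ Z/2Z,  H_2 = 0.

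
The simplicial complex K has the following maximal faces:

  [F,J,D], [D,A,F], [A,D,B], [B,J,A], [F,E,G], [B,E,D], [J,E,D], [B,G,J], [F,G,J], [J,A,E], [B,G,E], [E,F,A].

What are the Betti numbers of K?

b_0 = 1, b_1 = 0, b_2 = 0.

Take the total order A < B < D < E < F < G < J on the vertex set. Then K (dimension 2) consists of the simplices:

  0-simplices (7): A, B, D, E, F, G, J
  1-simplices (18): AB, AD, AE, AF, AJ, BD, BE, BG, BJ, DE, DF, DJ, EF, EG, EJ, FG, FJ, GJ
  2-simplices (12): ABD, ABJ, ADF, AEF, AEJ, BDE, BEG, BGJ, DEJ, DFJ, EFG, FGJ

so the chain groups are C_0 ≅ Z^7, C_1 ≅ Z^18, C_2 ≅ Z^12.

The boundary map ∂_1: C_1 → C_0 is given by ∂[p,q] = [q] − [p]. For instance
  ∂BJ = J − B.
The 7×18 boundary matrix has rank 6 and Smith normal form diag(1,1,1,1,1,1).

Boundary ∂_2: C_2 → C_1 acts by ∂[p,q,r] = [q,r] − [p,r] + [p,q]. For instance
  ∂AEJ = EJ − AJ + AE,
  ∂ADF = DF − AF + AD.
The 18×12 boundary matrix has rank 12 and Smith normal form diag(1,1,1,1,1,1,1,1,1,1,1,2).

Computing H_k = (kernel of ∂_k) / (image of ∂_{k+1}):

  H_0: rank C_0 − rank ∂_1 = 7 − 6 = 1, and the invariant factors of ∂_1 are all 1, so H_0 = Z.
  H_1: rank ker ∂_1 − rank ∂_2 = (18 − 6) − 12 = 0, and ∂_2 has invariant factor 2 > 1, so H_1 = Z/2Z.
  H_2: rank ker ∂_2 − rank ∂_3 = (12 − 12) − 0 = 0, and there is no ∂_3, so H_2 = 0.

(K is a triangulation of the real projective plane RP^2.)

Hence the Betti numbers are b_0 = 1, b_1 = 0, b_2 = 0.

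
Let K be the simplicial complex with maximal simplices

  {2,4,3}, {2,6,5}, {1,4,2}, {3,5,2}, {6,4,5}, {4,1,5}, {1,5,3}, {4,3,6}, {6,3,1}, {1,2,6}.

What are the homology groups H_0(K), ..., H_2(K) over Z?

H_0 ≅ Z,  H_1 ≅ Z/2,  H_2 = 0.

We work with the vertex ordering 1 < 2 < 3 < 4 < 5 < 6. The simplices of K, each written with vertices in increasing order, are:

  0-simplices (6): [1], [2], [3], [4], [5], [6]
  1-simplices (15): [1,2], [1,3], [1,4], [1,5], [1,6], [2,3], [2,4], [2,5], [2,6], [3,4], [3,5], [3,6], [4,5], [4,6], [5,6]
  2-simplices (10): [1,2,4], [1,2,6], [1,3,5], [1,3,6], [1,4,5], [2,3,4], [2,3,5], [2,5,6], [3,4,6], [4,5,6]

so the chain groups are C_0 ≅ Z^6, C_1 ≅ Z^15, C_2 ≅ Z^10.

∂_1: C_1 → C_0 is given by ∂[p,q] = [q] − [p]. For instance
  ∂[3,5] = [5] − [3].
The 6×15 boundary matrix has rank 5 and Smith normal form diag(1,1,1,1,1).

∂_2: C_2 → C_1 acts by ∂[p,q,r] = [q,r] − [p,r] + [p,q]. For instance
  ∂[2,3,4] = [3,4] − [2,4] + [2,3],
  ∂[1,3,6] = [3,6] − [1,6] + [1,3].
As a 15×10 matrix over Z this has rank 10, with invariant factors (1,1,1,1,1,1,1,1,1,2).

Now H_k = ker ∂_k / im ∂_{k+1}, so:

  H_0: rank C_0 − rank ∂_1 = 6 − 5 = 1, and the invariant factors of ∂_1 are all 1, so H_0 = Z.
  H_1: rank ker ∂_1 − rank ∂_2 = (15 − 5) − 10 = 0, and ∂_2 has invariant factor 2 > 1, so H_1 = Z/2.
  H_2: rank ker ∂_2 − rank ∂_3 = (10 − 10) − 0 = 0, and there is no ∂_3, so H_2 = 0.

As a check, the Euler characteristic is 6 − 15 + 10 = 1, which agrees with 1 − 0 + 0 = 1.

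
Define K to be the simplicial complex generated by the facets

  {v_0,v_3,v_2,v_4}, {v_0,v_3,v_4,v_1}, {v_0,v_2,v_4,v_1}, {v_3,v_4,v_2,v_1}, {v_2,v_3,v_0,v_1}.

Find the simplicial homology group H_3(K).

Order the vertices as v_0 < v_1 < v_2 < v_3 < v_4. Listing each simplex with vertices in this order, K has dimension 3 with simplices:

  0-simplices (5): [v_0], [v_1], [v_2], [v_3], [v_4]
  1-simplices (10): [v_0,v_1], [v_0,v_2], [v_0,v_3], [v_0,v_4], [v_1,v_2], [v_1,v_3], [v_1,v_4], [v_2,v_3], [v_2,v_4], [v_3,v_4]
  2-simplices (10): [v_0,v_1,v_2], [v_0,v_1,v_3], [v_0,v_1,v_4], [v_0,v_2,v_3], [v_0,v_2,v_4], [v_0,v_3,v_4], [v_1,v_2,v_3], [v_1,v_2,v_4], [v_1,v_3,v_4], [v_2,v_3,v_4]
  3-simplices (5): [v_0,v_1,v_2,v_3], [v_0,v_1,v_2,v_4], [v_0,v_1,v_3,v_4], [v_0,v_2,v_3,v_4], [v_1,v_2,v_3,v_4]

Hence C_0 ≅ Z^5, C_1 ≅ Z^10, C_2 ≅ Z^10, C_3 ≅ Z^5.

∂_1: C_1 → C_0 maps an edge to its endpoints' difference, ∂[p,q] = q − p. For instance
  ∂[v_2,v_3] = [v_3] − [v_2].
As a 5×10 matrix over Z this has rank 4, with invariant factors (1,1,1,1).

∂_2: C_2 → C_1 sends each 2-simplex [p,q,r] to [q,r] − [p,r] + [p,q]. For instance
  ∂[v_0,v_1,v_2] = [v_1,v_2] − [v_0,v_2] + [v_0,v_1],
  ∂[v_2,v_3,v_4] = [v_3,v_4] − [v_2,v_4] + [v_2,v_3].
This gives a 10×10 integer matrix of rank 6; reducing to Smith normal form yields diagonal entries (1,1,1,1,1,1).

∂_3: C_3 → C_2 sends each 3-simplex σ to the alternating sum Σ_i (−1)^i (σ with its i-th vertex removed). For instance
  ∂[v_0,v_1,v_2,v_4] = [v_1,v_2,v_4] − [v_0,v_2,v_4] + [v_0,v_1,v_4] − [v_0,v_1,v_2],
  ∂[v_0,v_1,v_3,v_4] = [v_1,v_3,v_4] − [v_0,v_3,v_4] + [v_0,v_1,v_4] − [v_0,v_1,v_3].
This gives a 10×5 integer matrix of rank 4; reducing to Smith normal form yields diagonal entries (1,1,1,1).

Reading off H_k = ker ∂_k / im ∂_{k+1}:

  H_3: rank ker ∂_3 − rank ∂_4 = (5 − 4) − 0 = 1, and there is no ∂_4, so H_3 ≅ Z.

H_3 = Z.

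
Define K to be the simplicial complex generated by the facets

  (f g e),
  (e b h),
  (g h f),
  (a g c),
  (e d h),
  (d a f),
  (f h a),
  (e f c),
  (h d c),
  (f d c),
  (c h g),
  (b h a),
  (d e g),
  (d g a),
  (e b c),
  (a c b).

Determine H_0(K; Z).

Take the total order a < b < c < d < e < f < g < h on the vertex set. Then K (dimension 2) consists of the simplices:

  0-simplices (8): a, b, c, d, e, f, g, h
  1-simplices (24): ab, ac, ad, af, ag, ah, bc, be, bh, cd, ce, cf, cg, ch, de, df, dg, dh, ef, eg, eh, fg, fh, gh
  2-simplices (16): abc, abh, acg, adf, adg, afh, bce, beh, cdf, cdh, cef, cgh, deg, deh, efg, fgh

so the chain groups are C_0 ≅ Z^8, C_1 ≅ Z^24, C_2 ≅ Z^16.

The boundary map ∂_1: C_1 → C_0 maps an edge to its endpoints' difference, ∂[p,q] = q − p.
The 8×24 boundary matrix has rank 7 and Smith normal form diag(1,1,1,1,1,1,1).

Boundary ∂_2: C_2 → C_1 acts by ∂[p,q,r] = [q,r] − [p,r] + [p,q]. For instance
  ∂efg = fg − eg + ef,
  ∂acg = cg − ag + ac.
The 24×16 boundary matrix has rank 15 and Smith normal form diag(1,1,1,1,1,1,1,1,1,1,1,1,1,1,1).

Reading off H_k = ker ∂_k / im ∂_{k+1}:

  H_0: rank C_0 − rank ∂_1 = 8 − 7 = 1, and the invariant factors of ∂_1 are all 1, so H_0 ≅ Z.

H_0 = Z.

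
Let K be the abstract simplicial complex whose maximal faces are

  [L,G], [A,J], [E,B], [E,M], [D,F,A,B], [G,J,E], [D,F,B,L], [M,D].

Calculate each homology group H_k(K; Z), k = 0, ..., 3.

H_0 ≅ Z,  H_1 ≅ Z^3,  H_2 = 0,  H_3 = 0.

K has 9 vertices, 17 edges, 8 triangles, 2 3-simplices.
rank ∂_0 = 0, rank ∂_1 = 8 ⇒ b_0 = 9 − 0 − 8 = 1; all invariant factors of ∂_1 are 1 so no torsion. So H_0 ≅ Z.
rank ∂_1 = 8, rank ∂_2 = 6 ⇒ b_1 = 17 − 8 − 6 = 3; all invariant factors of ∂_2 are 1 so no torsion. So H_1 ≅ Z^3.
rank ∂_2 = 6, rank ∂_3 = 2 ⇒ b_2 = 8 − 6 − 2 = 0; all invariant factors of ∂_3 are 1 so no torsion. So H_2 ≅ 0.
rank ∂_3 = 2, rank ∂_4 = 0 ⇒ b_3 = 2 − 2 − 0 = 0. So H_3 ≅ 0.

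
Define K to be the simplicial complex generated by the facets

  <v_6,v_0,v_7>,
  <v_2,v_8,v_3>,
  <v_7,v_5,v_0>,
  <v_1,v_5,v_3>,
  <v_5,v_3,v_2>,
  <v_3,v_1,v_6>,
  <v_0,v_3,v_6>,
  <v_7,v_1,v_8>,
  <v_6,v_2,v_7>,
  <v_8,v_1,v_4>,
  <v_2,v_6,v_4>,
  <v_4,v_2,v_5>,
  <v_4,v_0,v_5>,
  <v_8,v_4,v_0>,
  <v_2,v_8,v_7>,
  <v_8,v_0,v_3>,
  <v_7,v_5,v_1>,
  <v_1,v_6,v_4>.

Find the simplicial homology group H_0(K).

Fix the vertex order v_0 < v_1 < v_2 < v_3 < v_4 < v_5 < v_6 < v_7 < v_8 and write every simplex with vertices in increasing order. Then dim K = 2 and the simplices of K are:

  0-simplices (9): [v_0], [v_1], [v_2], [v_3], [v_4], [v_5], [v_6], [v_7], [v_8]
  1-simplices (27): (27 of them)
  2-simplices (18): (18 of them)

Hence C_0 ≅ Z^9, C_1 ≅ Z^27, C_2 ≅ Z^18.

∂_1: C_1 → C_0 sends each edge [p,q] (with p < q) to q − p.
This gives a 9×27 integer matrix of rank 8; reducing to Smith normal form yields diagonal entries (1,1,1,1,1,1,1,1).

Boundary ∂_2: C_2 → C_1 acts by ∂[p,q,r] = [q,r] − [p,r] + [p,q]. For instance
  ∂[v_2,v_3,v_8] = [v_3,v_8] − [v_2,v_8] + [v_2,v_3],
  ∂[v_0,v_3,v_8] = [v_3,v_8] − [v_0,v_8] + [v_0,v_3].
The 27×18 boundary matrix has rank 17 and Smith normal form diag(1,1,1,1,1,1,1,1,1,1,1,1,1,1,1,1,1).

Reading off H_k = ker ∂_k / im ∂_{k+1}:

  H_0: rank C_0 − rank ∂_1 = 9 − 8 = 1, and the invariant factors of ∂_1 are all 1, so H_0 ≅ Z.

H_0 = Z.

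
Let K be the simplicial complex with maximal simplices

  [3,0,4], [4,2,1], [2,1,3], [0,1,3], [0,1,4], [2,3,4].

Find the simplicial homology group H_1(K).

Order the vertices as 0 < 1 < 2 < 3 < 4. Listing each simplex with vertices in this order, K has dimension 2 with simplices:

  0-simplices (5): [0], [1], [2], [3], [4]
  1-simplices (9): [0,1], [0,3], [0,4], [1,2], [1,3], [1,4], [2,3], [2,4], [3,4]
  2-simplices (6): [0,1,3], [0,1,4], [0,3,4], [1,2,3], [1,2,4], [2,3,4]

Hence C_0 ≅ Z^5, C_1 ≅ Z^9, C_2 ≅ Z^6.

The boundary map ∂_1: C_1 → C_0 maps an edge to its endpoints' difference, ∂[p,q] = q − p. For instance
  ∂[2,3] = [3] − [2].
As a 5×9 matrix over Z this has rank 4, with invariant factors (1,1,1,1).

Boundary ∂_2: C_2 → C_1 maps a triangle to the signed sum of its edges. For instance
  ∂[0,3,4] = [3,4] − [0,4] + [0,3],
  ∂[0,1,3] = [1,3] − [0,3] + [0,1].
The 9×6 boundary matrix has rank 5 and Smith normal form diag(1,1,1,1,1).

From H_k ≅ ker(∂_k) / im(∂_{k+1}) we obtain:

  H_1: rank ker ∂_1 − rank ∂_2 = (9 − 4) − 5 = 0, and the invariant factors of ∂_2 are all 1, so H_1 ≅ 0.

H_1 = 0.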